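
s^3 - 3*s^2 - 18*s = s*(s - 6)*(s + 3)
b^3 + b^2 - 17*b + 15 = (b - 3)*(b - 1)*(b + 5)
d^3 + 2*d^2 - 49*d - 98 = (d - 7)*(d + 2)*(d + 7)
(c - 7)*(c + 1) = c^2 - 6*c - 7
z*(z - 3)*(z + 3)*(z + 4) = z^4 + 4*z^3 - 9*z^2 - 36*z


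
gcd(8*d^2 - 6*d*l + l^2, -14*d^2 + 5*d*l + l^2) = 2*d - l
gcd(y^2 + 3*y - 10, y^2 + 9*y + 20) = y + 5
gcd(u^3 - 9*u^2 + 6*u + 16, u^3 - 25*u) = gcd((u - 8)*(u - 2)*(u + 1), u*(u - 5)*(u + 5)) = 1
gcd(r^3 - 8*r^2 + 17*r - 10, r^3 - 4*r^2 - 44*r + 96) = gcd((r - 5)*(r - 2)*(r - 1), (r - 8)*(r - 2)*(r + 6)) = r - 2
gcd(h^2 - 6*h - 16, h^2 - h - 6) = h + 2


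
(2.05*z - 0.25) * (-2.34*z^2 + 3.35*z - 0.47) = -4.797*z^3 + 7.4525*z^2 - 1.801*z + 0.1175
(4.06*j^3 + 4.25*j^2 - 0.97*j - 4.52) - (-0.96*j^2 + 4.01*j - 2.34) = 4.06*j^3 + 5.21*j^2 - 4.98*j - 2.18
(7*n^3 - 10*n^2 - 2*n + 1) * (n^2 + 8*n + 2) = 7*n^5 + 46*n^4 - 68*n^3 - 35*n^2 + 4*n + 2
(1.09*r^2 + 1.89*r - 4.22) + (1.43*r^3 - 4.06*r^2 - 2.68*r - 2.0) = 1.43*r^3 - 2.97*r^2 - 0.79*r - 6.22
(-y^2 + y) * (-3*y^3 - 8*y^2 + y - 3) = 3*y^5 + 5*y^4 - 9*y^3 + 4*y^2 - 3*y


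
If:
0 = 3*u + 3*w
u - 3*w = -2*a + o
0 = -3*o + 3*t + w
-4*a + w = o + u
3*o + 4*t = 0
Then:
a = 0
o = 0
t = 0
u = 0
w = 0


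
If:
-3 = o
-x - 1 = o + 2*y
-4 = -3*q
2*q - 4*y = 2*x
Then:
No Solution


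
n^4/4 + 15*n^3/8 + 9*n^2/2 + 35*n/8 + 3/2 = (n/4 + 1)*(n + 1)^2*(n + 3/2)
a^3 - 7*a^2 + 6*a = a*(a - 6)*(a - 1)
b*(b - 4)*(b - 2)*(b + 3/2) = b^4 - 9*b^3/2 - b^2 + 12*b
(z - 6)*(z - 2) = z^2 - 8*z + 12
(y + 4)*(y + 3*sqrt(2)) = y^2 + 4*y + 3*sqrt(2)*y + 12*sqrt(2)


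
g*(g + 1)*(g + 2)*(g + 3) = g^4 + 6*g^3 + 11*g^2 + 6*g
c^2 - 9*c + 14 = (c - 7)*(c - 2)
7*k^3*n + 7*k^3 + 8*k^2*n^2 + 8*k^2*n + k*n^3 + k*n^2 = (k + n)*(7*k + n)*(k*n + k)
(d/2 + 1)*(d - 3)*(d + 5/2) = d^3/2 + 3*d^2/4 - 17*d/4 - 15/2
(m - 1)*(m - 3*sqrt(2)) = m^2 - 3*sqrt(2)*m - m + 3*sqrt(2)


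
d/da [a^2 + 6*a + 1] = 2*a + 6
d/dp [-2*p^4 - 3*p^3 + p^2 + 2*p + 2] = -8*p^3 - 9*p^2 + 2*p + 2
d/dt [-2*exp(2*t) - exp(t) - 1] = (-4*exp(t) - 1)*exp(t)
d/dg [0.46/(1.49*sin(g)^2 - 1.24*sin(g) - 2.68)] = (0.5704 - 1.3708*sin(g))*cos(g)/(-1.49*sin(g)^2 + 1.24*sin(g) + 2.68)^2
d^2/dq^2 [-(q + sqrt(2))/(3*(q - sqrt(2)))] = -4*sqrt(2)/(3*(q - sqrt(2))^3)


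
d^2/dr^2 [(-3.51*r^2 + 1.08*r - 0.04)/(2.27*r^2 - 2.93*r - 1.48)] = (-2.8421709430404e-14*r^4 - 35.560458*r^3 - 71.989872*r^2 + 23.366472*r - 25.698792)/(11.697083*r^6 - 45.293991*r^5 + 35.584293*r^4 + 33.908011*r^3 - 23.200332*r^2 - 19.253616*r - 3.241792)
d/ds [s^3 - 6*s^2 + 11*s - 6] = 3*s^2 - 12*s + 11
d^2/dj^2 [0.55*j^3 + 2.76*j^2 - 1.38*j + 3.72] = 3.3*j + 5.52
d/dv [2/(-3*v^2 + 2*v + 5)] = 4*(3*v - 1)/(-3*v^2 + 2*v + 5)^2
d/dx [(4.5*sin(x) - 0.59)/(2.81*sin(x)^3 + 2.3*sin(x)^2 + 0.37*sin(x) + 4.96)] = (-25.29*sin(x)^3 - 5.3763*sin(x)^2 + 2.714*sin(x) + 22.5383)*cos(x)/(7.8961*sin(x)^6 + 12.926*sin(x)^5 + 7.3694*sin(x)^4 + 29.5772*sin(x)^3 + 22.9529*sin(x)^2 + 3.6704*sin(x) + 24.6016)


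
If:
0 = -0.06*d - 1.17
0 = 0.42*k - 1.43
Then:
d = -19.50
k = 3.40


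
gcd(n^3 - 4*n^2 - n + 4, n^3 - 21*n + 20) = n^2 - 5*n + 4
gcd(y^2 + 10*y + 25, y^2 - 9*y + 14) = 1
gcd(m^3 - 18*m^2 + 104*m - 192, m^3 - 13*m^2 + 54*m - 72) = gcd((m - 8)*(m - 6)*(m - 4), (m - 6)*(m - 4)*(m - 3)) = m^2 - 10*m + 24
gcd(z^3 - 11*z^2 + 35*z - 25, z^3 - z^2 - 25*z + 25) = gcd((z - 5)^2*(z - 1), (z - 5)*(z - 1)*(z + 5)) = z^2 - 6*z + 5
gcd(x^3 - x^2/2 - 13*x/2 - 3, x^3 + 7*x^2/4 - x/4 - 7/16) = x + 1/2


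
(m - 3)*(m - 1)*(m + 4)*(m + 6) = m^4 + 6*m^3 - 13*m^2 - 66*m + 72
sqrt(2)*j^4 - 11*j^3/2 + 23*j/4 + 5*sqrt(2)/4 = (j - 5*sqrt(2)/2)*(j - sqrt(2))*(j + sqrt(2)/2)*(sqrt(2)*j + 1/2)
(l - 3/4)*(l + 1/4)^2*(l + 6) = l^4 + 23*l^3/4 - 29*l^2/16 - 123*l/64 - 9/32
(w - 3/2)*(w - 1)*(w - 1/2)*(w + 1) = w^4 - 2*w^3 - w^2/4 + 2*w - 3/4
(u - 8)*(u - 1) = u^2 - 9*u + 8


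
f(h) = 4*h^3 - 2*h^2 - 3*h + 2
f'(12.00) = 1677.00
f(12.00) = 6590.00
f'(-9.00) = 1005.00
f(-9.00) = -3049.00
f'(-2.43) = 77.58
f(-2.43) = -59.92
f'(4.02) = 174.84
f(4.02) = 217.48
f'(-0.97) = 12.17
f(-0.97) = -0.62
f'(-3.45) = 153.63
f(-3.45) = -175.71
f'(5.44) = 330.36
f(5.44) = 570.45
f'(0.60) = -1.08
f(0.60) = 0.34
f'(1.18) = 8.99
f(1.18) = 2.25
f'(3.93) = 166.62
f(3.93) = 202.11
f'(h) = 12*h^2 - 4*h - 3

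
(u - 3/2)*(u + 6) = u^2 + 9*u/2 - 9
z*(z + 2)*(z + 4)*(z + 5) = z^4 + 11*z^3 + 38*z^2 + 40*z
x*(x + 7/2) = x^2 + 7*x/2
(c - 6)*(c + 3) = c^2 - 3*c - 18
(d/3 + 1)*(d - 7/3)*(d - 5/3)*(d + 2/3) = d^4/3 - d^3/9 - 79*d^2/27 + 169*d/81 + 70/27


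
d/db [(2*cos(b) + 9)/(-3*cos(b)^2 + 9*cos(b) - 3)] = (-18*cos(b) - cos(2*b) + 28)*sin(b)/(3*(sin(b)^2 + 3*cos(b) - 2)^2)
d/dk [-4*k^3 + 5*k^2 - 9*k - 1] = -12*k^2 + 10*k - 9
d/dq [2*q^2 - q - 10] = 4*q - 1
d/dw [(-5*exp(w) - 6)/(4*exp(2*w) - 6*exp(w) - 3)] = (20*exp(2*w) + 48*exp(w) - 21)*exp(w)/(16*exp(4*w) - 48*exp(3*w) + 12*exp(2*w) + 36*exp(w) + 9)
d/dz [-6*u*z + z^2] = -6*u + 2*z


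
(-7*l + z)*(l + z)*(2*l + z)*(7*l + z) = -98*l^4 - 147*l^3*z - 47*l^2*z^2 + 3*l*z^3 + z^4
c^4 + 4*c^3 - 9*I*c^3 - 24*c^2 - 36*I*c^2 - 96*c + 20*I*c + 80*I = (c + 4)*(c - 5*I)*(c - 2*I)^2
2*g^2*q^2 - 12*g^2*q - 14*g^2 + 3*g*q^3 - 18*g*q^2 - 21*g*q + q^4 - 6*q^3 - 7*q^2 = (g + q)*(2*g + q)*(q - 7)*(q + 1)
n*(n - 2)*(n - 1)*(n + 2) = n^4 - n^3 - 4*n^2 + 4*n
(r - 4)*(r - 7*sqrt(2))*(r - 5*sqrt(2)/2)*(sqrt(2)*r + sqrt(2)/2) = sqrt(2)*r^4 - 19*r^3 - 7*sqrt(2)*r^3/2 + 33*sqrt(2)*r^2 + 133*r^2/2 - 245*sqrt(2)*r/2 + 38*r - 70*sqrt(2)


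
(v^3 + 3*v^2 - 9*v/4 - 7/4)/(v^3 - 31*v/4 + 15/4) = (4*v^3 + 12*v^2 - 9*v - 7)/(4*v^3 - 31*v + 15)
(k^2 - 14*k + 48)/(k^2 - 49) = (k^2 - 14*k + 48)/(k^2 - 49)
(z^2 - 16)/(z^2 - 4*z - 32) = (z - 4)/(z - 8)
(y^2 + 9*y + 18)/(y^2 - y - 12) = (y + 6)/(y - 4)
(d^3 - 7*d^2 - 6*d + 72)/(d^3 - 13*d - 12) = (d - 6)/(d + 1)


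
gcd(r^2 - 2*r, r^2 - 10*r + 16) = r - 2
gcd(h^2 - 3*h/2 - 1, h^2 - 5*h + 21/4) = 1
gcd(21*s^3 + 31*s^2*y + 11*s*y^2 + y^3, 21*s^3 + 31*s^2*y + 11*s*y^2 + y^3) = 21*s^3 + 31*s^2*y + 11*s*y^2 + y^3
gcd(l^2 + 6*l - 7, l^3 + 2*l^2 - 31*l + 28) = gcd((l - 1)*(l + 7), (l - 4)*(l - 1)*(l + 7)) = l^2 + 6*l - 7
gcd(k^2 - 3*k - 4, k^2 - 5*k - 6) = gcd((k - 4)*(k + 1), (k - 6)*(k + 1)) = k + 1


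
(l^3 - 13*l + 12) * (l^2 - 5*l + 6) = l^5 - 5*l^4 - 7*l^3 + 77*l^2 - 138*l + 72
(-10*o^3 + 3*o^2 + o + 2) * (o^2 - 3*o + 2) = -10*o^5 + 33*o^4 - 28*o^3 + 5*o^2 - 4*o + 4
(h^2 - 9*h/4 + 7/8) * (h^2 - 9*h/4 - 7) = h^4 - 9*h^3/2 - 17*h^2/16 + 441*h/32 - 49/8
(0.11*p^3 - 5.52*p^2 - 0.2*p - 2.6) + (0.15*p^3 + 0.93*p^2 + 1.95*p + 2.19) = 0.26*p^3 - 4.59*p^2 + 1.75*p - 0.41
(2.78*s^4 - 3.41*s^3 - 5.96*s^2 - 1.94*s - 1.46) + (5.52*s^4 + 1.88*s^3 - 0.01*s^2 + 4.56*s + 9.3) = 8.3*s^4 - 1.53*s^3 - 5.97*s^2 + 2.62*s + 7.84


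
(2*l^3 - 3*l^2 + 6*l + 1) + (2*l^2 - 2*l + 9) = 2*l^3 - l^2 + 4*l + 10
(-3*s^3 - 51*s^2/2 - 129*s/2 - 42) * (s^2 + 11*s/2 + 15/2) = -3*s^5 - 42*s^4 - 909*s^3/4 - 588*s^2 - 2859*s/4 - 315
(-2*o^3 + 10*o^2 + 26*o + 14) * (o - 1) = -2*o^4 + 12*o^3 + 16*o^2 - 12*o - 14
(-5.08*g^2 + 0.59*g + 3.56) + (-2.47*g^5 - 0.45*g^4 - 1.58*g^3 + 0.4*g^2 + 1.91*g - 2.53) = -2.47*g^5 - 0.45*g^4 - 1.58*g^3 - 4.68*g^2 + 2.5*g + 1.03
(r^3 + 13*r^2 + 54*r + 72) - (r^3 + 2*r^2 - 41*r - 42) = 11*r^2 + 95*r + 114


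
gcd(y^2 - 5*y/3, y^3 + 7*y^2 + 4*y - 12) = 1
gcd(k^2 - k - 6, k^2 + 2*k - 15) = k - 3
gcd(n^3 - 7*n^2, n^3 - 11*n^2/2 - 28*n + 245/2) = n - 7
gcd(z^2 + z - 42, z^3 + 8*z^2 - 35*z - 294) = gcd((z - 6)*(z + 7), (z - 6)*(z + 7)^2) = z^2 + z - 42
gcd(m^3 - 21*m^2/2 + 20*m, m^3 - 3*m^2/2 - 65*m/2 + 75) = m - 5/2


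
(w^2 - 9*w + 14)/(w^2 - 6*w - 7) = (w - 2)/(w + 1)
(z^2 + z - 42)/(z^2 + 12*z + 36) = (z^2 + z - 42)/(z^2 + 12*z + 36)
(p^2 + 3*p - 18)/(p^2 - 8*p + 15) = (p + 6)/(p - 5)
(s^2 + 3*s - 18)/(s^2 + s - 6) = (s^2 + 3*s - 18)/(s^2 + s - 6)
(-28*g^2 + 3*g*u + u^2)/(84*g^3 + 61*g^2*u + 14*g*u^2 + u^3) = (-4*g + u)/(12*g^2 + 7*g*u + u^2)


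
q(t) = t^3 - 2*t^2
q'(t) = 3*t^2 - 4*t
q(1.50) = -1.12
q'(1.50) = 0.75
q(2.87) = 7.17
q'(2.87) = 13.23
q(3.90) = 28.90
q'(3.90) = 30.03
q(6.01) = 144.84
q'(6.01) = 84.32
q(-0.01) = -0.00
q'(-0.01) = 0.04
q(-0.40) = -0.38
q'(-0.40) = 2.08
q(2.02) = 0.08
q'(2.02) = 4.16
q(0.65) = -0.57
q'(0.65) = -1.33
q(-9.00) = -891.00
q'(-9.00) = 279.00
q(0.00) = 0.00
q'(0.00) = 0.00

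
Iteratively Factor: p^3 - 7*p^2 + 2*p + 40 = (p - 5)*(p^2 - 2*p - 8) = (p - 5)*(p - 4)*(p + 2)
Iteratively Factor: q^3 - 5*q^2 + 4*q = (q - 1)*(q^2 - 4*q) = q*(q - 1)*(q - 4)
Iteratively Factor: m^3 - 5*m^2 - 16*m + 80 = (m - 4)*(m^2 - m - 20) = (m - 5)*(m - 4)*(m + 4)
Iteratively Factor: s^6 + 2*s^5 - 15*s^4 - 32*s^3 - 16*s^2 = (s + 1)*(s^5 + s^4 - 16*s^3 - 16*s^2) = (s + 1)^2*(s^4 - 16*s^2) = (s + 1)^2*(s + 4)*(s^3 - 4*s^2) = (s - 4)*(s + 1)^2*(s + 4)*(s^2) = s*(s - 4)*(s + 1)^2*(s + 4)*(s)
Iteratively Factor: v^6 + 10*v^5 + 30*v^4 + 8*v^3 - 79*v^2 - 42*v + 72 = (v + 4)*(v^5 + 6*v^4 + 6*v^3 - 16*v^2 - 15*v + 18) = (v + 3)*(v + 4)*(v^4 + 3*v^3 - 3*v^2 - 7*v + 6) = (v - 1)*(v + 3)*(v + 4)*(v^3 + 4*v^2 + v - 6) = (v - 1)*(v + 3)^2*(v + 4)*(v^2 + v - 2) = (v - 1)*(v + 2)*(v + 3)^2*(v + 4)*(v - 1)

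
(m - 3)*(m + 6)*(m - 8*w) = m^3 - 8*m^2*w + 3*m^2 - 24*m*w - 18*m + 144*w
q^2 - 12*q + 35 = (q - 7)*(q - 5)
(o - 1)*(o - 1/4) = o^2 - 5*o/4 + 1/4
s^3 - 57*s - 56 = (s - 8)*(s + 1)*(s + 7)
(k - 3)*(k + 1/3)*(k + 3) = k^3 + k^2/3 - 9*k - 3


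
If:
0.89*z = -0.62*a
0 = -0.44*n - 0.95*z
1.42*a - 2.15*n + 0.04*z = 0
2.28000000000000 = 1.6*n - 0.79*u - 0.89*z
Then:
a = 0.00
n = 0.00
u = -2.89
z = 0.00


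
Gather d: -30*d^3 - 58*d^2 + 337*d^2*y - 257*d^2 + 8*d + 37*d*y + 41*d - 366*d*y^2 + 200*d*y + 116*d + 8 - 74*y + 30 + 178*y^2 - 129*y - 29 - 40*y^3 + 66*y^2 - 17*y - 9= -30*d^3 + d^2*(337*y - 315) + d*(-366*y^2 + 237*y + 165) - 40*y^3 + 244*y^2 - 220*y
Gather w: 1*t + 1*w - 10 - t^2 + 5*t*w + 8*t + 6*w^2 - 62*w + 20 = -t^2 + 9*t + 6*w^2 + w*(5*t - 61) + 10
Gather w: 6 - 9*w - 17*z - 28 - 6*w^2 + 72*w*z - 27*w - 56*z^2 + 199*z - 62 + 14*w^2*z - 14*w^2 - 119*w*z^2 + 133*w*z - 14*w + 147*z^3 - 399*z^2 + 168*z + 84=w^2*(14*z - 20) + w*(-119*z^2 + 205*z - 50) + 147*z^3 - 455*z^2 + 350*z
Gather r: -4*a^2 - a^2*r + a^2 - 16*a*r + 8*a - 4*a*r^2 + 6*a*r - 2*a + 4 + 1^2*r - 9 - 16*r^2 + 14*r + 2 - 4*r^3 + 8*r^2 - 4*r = -3*a^2 + 6*a - 4*r^3 + r^2*(-4*a - 8) + r*(-a^2 - 10*a + 11) - 3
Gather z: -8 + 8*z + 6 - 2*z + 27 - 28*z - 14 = 11 - 22*z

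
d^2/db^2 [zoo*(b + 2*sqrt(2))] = 0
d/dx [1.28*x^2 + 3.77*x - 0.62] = 2.56*x + 3.77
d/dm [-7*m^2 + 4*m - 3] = 4 - 14*m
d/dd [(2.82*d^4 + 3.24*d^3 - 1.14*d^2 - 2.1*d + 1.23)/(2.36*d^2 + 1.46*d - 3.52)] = (13.3104*d^5 + 19.998*d^4 - 30.2448*d^3 - 30.9228*d^2 + 2.22*d + 5.5962)/(5.5696*d^4 + 6.8912*d^3 - 14.4828*d^2 - 10.2784*d + 12.3904)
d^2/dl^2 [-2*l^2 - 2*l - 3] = -4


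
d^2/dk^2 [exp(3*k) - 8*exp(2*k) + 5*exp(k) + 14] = (9*exp(2*k) - 32*exp(k) + 5)*exp(k)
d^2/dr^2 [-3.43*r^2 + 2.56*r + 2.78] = -6.86000000000000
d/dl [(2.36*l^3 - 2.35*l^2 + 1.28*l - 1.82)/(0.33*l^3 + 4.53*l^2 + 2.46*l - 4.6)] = (4.44089209850063e-16*l^5 + 11.4663*l^4 + 10.7664*l^3 - 42.3456*l^2 + 38.1092*l - 1.4108)/(0.1089*l^6 + 2.9898*l^5 + 22.1445*l^4 + 19.2516*l^3 - 35.6244*l^2 - 22.632*l + 21.16)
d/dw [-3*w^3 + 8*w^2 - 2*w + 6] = -9*w^2 + 16*w - 2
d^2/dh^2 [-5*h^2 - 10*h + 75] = -10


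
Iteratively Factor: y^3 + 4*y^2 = (y + 4)*(y^2) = y*(y + 4)*(y)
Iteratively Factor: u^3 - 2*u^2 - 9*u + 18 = (u + 3)*(u^2 - 5*u + 6) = (u - 3)*(u + 3)*(u - 2)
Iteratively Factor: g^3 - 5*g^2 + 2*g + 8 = (g - 2)*(g^2 - 3*g - 4) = (g - 2)*(g + 1)*(g - 4)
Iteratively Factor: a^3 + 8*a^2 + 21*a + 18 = (a + 2)*(a^2 + 6*a + 9) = (a + 2)*(a + 3)*(a + 3)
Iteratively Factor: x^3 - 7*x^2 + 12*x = (x - 3)*(x^2 - 4*x) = (x - 4)*(x - 3)*(x)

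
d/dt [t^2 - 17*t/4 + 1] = 2*t - 17/4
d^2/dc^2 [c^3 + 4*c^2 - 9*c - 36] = 6*c + 8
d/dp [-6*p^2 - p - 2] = -12*p - 1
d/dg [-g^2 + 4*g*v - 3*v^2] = -2*g + 4*v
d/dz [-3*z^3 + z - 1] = 1 - 9*z^2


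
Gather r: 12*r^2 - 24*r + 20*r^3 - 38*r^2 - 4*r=20*r^3 - 26*r^2 - 28*r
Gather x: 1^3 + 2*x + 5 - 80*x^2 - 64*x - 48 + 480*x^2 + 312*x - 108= 400*x^2 + 250*x - 150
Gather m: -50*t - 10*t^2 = -10*t^2 - 50*t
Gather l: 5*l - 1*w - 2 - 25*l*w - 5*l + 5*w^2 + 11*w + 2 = -25*l*w + 5*w^2 + 10*w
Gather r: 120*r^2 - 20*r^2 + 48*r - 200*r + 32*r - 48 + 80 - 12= 100*r^2 - 120*r + 20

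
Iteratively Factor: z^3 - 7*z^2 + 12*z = (z)*(z^2 - 7*z + 12) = z*(z - 4)*(z - 3)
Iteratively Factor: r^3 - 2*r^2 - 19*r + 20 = (r - 1)*(r^2 - r - 20) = (r - 1)*(r + 4)*(r - 5)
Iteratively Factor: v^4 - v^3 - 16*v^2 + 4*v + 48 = (v + 3)*(v^3 - 4*v^2 - 4*v + 16) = (v - 4)*(v + 3)*(v^2 - 4) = (v - 4)*(v + 2)*(v + 3)*(v - 2)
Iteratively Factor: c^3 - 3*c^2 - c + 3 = (c - 3)*(c^2 - 1) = (c - 3)*(c - 1)*(c + 1)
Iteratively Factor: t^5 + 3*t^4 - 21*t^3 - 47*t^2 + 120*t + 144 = (t - 3)*(t^4 + 6*t^3 - 3*t^2 - 56*t - 48) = (t - 3)^2*(t^3 + 9*t^2 + 24*t + 16) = (t - 3)^2*(t + 4)*(t^2 + 5*t + 4) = (t - 3)^2*(t + 4)^2*(t + 1)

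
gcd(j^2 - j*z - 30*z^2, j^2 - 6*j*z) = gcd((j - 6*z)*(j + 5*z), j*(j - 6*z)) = -j + 6*z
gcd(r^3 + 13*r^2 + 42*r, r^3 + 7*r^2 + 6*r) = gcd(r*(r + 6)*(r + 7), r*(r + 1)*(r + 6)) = r^2 + 6*r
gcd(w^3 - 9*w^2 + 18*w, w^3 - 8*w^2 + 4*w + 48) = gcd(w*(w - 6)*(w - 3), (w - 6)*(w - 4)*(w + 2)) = w - 6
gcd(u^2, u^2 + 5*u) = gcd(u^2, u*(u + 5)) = u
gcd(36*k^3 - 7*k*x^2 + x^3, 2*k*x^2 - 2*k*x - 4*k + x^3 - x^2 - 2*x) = 2*k + x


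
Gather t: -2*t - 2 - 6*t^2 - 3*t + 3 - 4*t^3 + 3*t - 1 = -4*t^3 - 6*t^2 - 2*t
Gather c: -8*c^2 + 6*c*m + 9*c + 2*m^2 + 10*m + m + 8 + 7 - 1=-8*c^2 + c*(6*m + 9) + 2*m^2 + 11*m + 14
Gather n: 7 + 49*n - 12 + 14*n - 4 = 63*n - 9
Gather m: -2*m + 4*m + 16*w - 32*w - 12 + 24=2*m - 16*w + 12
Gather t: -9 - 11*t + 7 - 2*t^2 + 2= -2*t^2 - 11*t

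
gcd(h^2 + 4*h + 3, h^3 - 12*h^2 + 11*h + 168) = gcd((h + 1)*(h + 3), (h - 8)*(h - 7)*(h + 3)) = h + 3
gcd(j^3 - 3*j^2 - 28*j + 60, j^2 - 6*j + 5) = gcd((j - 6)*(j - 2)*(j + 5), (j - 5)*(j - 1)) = 1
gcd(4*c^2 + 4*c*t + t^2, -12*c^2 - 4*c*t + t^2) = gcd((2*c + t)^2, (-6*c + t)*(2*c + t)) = 2*c + t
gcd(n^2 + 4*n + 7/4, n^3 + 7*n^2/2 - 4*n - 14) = n + 7/2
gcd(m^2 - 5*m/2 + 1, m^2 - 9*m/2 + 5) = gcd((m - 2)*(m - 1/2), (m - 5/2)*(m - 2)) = m - 2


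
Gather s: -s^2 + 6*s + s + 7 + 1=-s^2 + 7*s + 8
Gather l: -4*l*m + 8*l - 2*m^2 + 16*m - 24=l*(8 - 4*m) - 2*m^2 + 16*m - 24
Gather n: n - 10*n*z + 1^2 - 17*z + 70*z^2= n*(1 - 10*z) + 70*z^2 - 17*z + 1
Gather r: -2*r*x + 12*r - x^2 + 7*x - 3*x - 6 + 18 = r*(12 - 2*x) - x^2 + 4*x + 12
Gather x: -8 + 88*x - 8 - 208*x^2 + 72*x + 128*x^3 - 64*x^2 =128*x^3 - 272*x^2 + 160*x - 16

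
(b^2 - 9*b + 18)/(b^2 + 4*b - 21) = (b - 6)/(b + 7)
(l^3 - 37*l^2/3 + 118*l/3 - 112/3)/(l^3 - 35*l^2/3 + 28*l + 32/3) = (3*l^2 - 13*l + 14)/(3*l^2 - 11*l - 4)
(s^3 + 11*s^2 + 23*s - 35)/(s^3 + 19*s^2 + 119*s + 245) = (s - 1)/(s + 7)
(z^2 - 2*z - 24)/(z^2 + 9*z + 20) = (z - 6)/(z + 5)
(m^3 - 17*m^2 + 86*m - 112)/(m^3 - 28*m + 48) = (m^2 - 15*m + 56)/(m^2 + 2*m - 24)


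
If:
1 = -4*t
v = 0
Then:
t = -1/4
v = 0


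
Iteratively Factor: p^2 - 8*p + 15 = (p - 5)*(p - 3)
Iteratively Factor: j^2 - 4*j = (j)*(j - 4)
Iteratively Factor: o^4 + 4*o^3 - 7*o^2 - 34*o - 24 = (o + 4)*(o^3 - 7*o - 6) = (o + 1)*(o + 4)*(o^2 - o - 6) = (o + 1)*(o + 2)*(o + 4)*(o - 3)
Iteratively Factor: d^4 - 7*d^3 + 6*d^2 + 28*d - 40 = (d - 5)*(d^3 - 2*d^2 - 4*d + 8) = (d - 5)*(d - 2)*(d^2 - 4) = (d - 5)*(d - 2)*(d + 2)*(d - 2)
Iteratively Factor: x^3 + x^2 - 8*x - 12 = (x - 3)*(x^2 + 4*x + 4) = (x - 3)*(x + 2)*(x + 2)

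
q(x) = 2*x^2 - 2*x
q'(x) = 4*x - 2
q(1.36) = 0.98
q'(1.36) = 3.44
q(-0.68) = 2.28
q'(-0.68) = -4.72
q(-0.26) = 0.66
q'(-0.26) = -3.04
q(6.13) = 62.89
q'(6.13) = 22.52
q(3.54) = 17.98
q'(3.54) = 12.16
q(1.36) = 0.98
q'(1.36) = 3.44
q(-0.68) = 2.28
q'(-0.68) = -4.72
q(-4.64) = 52.34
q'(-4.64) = -20.56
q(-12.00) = 312.00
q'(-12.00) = -50.00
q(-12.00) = 312.00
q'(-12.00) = -50.00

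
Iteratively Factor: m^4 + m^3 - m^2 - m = (m)*(m^3 + m^2 - m - 1) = m*(m + 1)*(m^2 - 1) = m*(m - 1)*(m + 1)*(m + 1)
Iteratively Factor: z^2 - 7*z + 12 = (z - 4)*(z - 3)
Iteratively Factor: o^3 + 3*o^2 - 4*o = (o + 4)*(o^2 - o) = o*(o + 4)*(o - 1)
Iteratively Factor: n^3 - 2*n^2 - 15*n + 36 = (n + 4)*(n^2 - 6*n + 9) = (n - 3)*(n + 4)*(n - 3)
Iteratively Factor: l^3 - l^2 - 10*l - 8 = (l + 2)*(l^2 - 3*l - 4) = (l + 1)*(l + 2)*(l - 4)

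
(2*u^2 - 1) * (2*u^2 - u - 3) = 4*u^4 - 2*u^3 - 8*u^2 + u + 3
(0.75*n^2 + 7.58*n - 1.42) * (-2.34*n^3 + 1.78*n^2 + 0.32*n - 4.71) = -1.755*n^5 - 16.4022*n^4 + 17.0552*n^3 - 3.6345*n^2 - 36.1562*n + 6.6882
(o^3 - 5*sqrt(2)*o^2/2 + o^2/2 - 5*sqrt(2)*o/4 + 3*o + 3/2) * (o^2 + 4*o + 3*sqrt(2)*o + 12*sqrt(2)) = o^5 + sqrt(2)*o^4/2 + 9*o^4/2 - 10*o^3 + 9*sqrt(2)*o^3/4 - 54*o^2 + 10*sqrt(2)*o^2 - 24*o + 81*sqrt(2)*o/2 + 18*sqrt(2)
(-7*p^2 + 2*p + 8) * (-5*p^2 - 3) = 35*p^4 - 10*p^3 - 19*p^2 - 6*p - 24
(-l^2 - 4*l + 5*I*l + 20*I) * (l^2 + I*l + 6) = -l^4 - 4*l^3 + 4*I*l^3 - 11*l^2 + 16*I*l^2 - 44*l + 30*I*l + 120*I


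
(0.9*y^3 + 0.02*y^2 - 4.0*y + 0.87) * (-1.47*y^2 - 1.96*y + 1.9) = -1.323*y^5 - 1.7934*y^4 + 7.5508*y^3 + 6.5991*y^2 - 9.3052*y + 1.653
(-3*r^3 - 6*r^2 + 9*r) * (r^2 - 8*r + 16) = -3*r^5 + 18*r^4 + 9*r^3 - 168*r^2 + 144*r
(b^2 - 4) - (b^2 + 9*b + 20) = -9*b - 24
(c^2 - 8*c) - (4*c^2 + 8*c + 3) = -3*c^2 - 16*c - 3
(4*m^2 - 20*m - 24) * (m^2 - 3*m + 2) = 4*m^4 - 32*m^3 + 44*m^2 + 32*m - 48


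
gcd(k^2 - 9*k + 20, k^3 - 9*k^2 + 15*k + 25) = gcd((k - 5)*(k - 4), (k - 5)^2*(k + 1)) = k - 5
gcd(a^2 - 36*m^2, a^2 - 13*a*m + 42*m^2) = a - 6*m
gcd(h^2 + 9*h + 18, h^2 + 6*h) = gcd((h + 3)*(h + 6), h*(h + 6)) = h + 6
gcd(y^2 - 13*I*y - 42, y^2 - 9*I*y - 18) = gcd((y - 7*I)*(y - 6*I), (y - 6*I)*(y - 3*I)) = y - 6*I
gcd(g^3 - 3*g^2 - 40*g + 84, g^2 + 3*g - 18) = g + 6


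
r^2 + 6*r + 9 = (r + 3)^2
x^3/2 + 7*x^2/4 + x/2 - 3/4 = (x/2 + 1/2)*(x - 1/2)*(x + 3)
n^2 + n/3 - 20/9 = (n - 4/3)*(n + 5/3)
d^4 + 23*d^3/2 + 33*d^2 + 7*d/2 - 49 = (d - 1)*(d + 2)*(d + 7/2)*(d + 7)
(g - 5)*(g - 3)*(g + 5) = g^3 - 3*g^2 - 25*g + 75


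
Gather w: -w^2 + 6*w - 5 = -w^2 + 6*w - 5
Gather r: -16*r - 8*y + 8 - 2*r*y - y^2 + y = r*(-2*y - 16) - y^2 - 7*y + 8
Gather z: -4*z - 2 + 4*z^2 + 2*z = 4*z^2 - 2*z - 2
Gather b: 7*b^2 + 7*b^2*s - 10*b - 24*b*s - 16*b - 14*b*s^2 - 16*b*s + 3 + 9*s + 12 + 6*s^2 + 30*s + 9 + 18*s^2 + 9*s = b^2*(7*s + 7) + b*(-14*s^2 - 40*s - 26) + 24*s^2 + 48*s + 24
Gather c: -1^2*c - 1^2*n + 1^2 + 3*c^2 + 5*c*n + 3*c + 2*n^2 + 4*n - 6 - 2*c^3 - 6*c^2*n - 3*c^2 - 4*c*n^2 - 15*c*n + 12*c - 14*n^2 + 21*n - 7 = -2*c^3 - 6*c^2*n + c*(-4*n^2 - 10*n + 14) - 12*n^2 + 24*n - 12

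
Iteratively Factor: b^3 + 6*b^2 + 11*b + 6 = (b + 1)*(b^2 + 5*b + 6) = (b + 1)*(b + 2)*(b + 3)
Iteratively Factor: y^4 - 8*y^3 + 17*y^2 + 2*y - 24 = (y + 1)*(y^3 - 9*y^2 + 26*y - 24) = (y - 4)*(y + 1)*(y^2 - 5*y + 6) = (y - 4)*(y - 2)*(y + 1)*(y - 3)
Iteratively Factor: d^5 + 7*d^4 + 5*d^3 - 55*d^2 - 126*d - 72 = (d + 1)*(d^4 + 6*d^3 - d^2 - 54*d - 72) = (d + 1)*(d + 3)*(d^3 + 3*d^2 - 10*d - 24) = (d - 3)*(d + 1)*(d + 3)*(d^2 + 6*d + 8) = (d - 3)*(d + 1)*(d + 3)*(d + 4)*(d + 2)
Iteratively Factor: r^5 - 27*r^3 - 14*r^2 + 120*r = (r - 2)*(r^4 + 2*r^3 - 23*r^2 - 60*r) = (r - 2)*(r + 4)*(r^3 - 2*r^2 - 15*r) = (r - 5)*(r - 2)*(r + 4)*(r^2 + 3*r) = r*(r - 5)*(r - 2)*(r + 4)*(r + 3)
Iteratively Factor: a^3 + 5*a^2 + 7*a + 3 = (a + 3)*(a^2 + 2*a + 1) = (a + 1)*(a + 3)*(a + 1)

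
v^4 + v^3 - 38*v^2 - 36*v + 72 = (v - 6)*(v - 1)*(v + 2)*(v + 6)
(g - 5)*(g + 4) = g^2 - g - 20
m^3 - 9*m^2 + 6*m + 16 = (m - 8)*(m - 2)*(m + 1)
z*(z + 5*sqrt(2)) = z^2 + 5*sqrt(2)*z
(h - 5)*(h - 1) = h^2 - 6*h + 5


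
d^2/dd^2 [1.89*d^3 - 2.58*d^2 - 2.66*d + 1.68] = 11.34*d - 5.16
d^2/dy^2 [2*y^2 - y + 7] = 4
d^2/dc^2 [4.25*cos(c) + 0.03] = -4.25*cos(c)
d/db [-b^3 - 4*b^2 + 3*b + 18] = -3*b^2 - 8*b + 3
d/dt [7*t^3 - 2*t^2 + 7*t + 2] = 21*t^2 - 4*t + 7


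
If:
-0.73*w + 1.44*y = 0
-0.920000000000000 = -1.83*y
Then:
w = 0.99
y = 0.50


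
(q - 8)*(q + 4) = q^2 - 4*q - 32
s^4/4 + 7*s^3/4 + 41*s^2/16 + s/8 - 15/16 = (s/4 + 1/4)*(s - 1/2)*(s + 3/2)*(s + 5)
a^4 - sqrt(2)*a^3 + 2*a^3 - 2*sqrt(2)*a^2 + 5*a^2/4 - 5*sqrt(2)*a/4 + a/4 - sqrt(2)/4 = (a + 1/2)^2*(a + 1)*(a - sqrt(2))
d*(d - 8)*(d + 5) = d^3 - 3*d^2 - 40*d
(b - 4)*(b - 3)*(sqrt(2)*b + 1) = sqrt(2)*b^3 - 7*sqrt(2)*b^2 + b^2 - 7*b + 12*sqrt(2)*b + 12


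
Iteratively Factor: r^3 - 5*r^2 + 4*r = (r - 1)*(r^2 - 4*r) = r*(r - 1)*(r - 4)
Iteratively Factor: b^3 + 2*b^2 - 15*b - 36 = (b - 4)*(b^2 + 6*b + 9) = (b - 4)*(b + 3)*(b + 3)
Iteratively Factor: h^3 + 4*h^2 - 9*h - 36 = (h - 3)*(h^2 + 7*h + 12) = (h - 3)*(h + 4)*(h + 3)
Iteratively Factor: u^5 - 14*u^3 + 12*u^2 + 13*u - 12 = (u + 1)*(u^4 - u^3 - 13*u^2 + 25*u - 12) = (u - 1)*(u + 1)*(u^3 - 13*u + 12) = (u - 3)*(u - 1)*(u + 1)*(u^2 + 3*u - 4) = (u - 3)*(u - 1)^2*(u + 1)*(u + 4)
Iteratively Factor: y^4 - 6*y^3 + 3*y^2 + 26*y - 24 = (y - 3)*(y^3 - 3*y^2 - 6*y + 8) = (y - 3)*(y + 2)*(y^2 - 5*y + 4) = (y - 4)*(y - 3)*(y + 2)*(y - 1)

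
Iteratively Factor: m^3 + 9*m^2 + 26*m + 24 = (m + 4)*(m^2 + 5*m + 6) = (m + 2)*(m + 4)*(m + 3)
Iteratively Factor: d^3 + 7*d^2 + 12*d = (d)*(d^2 + 7*d + 12) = d*(d + 3)*(d + 4)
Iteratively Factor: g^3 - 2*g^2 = (g)*(g^2 - 2*g) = g*(g - 2)*(g)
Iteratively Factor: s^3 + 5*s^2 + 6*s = (s)*(s^2 + 5*s + 6) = s*(s + 3)*(s + 2)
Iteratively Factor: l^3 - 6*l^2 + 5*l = (l - 1)*(l^2 - 5*l) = l*(l - 1)*(l - 5)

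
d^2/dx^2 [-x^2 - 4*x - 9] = -2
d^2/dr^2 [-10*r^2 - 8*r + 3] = -20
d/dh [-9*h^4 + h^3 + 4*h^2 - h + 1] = -36*h^3 + 3*h^2 + 8*h - 1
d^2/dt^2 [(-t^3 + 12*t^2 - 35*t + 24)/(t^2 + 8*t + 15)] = 24*(-15*t^3 - 69*t^2 + 123*t + 673)/(t^6 + 24*t^5 + 237*t^4 + 1232*t^3 + 3555*t^2 + 5400*t + 3375)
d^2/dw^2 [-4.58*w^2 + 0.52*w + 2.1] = -9.16000000000000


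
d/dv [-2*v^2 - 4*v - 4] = -4*v - 4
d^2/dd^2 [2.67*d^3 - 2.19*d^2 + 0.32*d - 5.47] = 16.02*d - 4.38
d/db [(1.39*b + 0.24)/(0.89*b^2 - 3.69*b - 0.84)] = (1.2371*b^2 - 5.1291*b - (1.39*b + 0.24)*(1.78*b - 3.69) - 1.1676)/(-0.89*b^2 + 3.69*b + 0.84)^2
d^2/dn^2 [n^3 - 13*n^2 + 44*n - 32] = 6*n - 26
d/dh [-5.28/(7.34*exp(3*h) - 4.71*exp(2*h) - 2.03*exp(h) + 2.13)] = (116.2656*exp(2*h) - 49.7376*exp(h) - 10.7184)*exp(h)/(7.34*exp(3*h) - 4.71*exp(2*h) - 2.03*exp(h) + 2.13)^2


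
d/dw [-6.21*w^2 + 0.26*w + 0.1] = 0.26 - 12.42*w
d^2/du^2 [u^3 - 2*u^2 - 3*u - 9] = 6*u - 4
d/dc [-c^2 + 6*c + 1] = 6 - 2*c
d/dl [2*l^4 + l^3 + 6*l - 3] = 8*l^3 + 3*l^2 + 6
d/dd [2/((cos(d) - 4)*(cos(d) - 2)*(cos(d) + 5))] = 2*(3*cos(d)^2 - 2*cos(d) - 22)*sin(d)/((cos(d) - 4)^2*(cos(d) - 2)^2*(cos(d) + 5)^2)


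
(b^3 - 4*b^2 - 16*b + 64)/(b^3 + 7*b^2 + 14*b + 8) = (b^2 - 8*b + 16)/(b^2 + 3*b + 2)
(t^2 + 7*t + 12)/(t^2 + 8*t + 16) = (t + 3)/(t + 4)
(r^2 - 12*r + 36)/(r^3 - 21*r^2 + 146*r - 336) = (r - 6)/(r^2 - 15*r + 56)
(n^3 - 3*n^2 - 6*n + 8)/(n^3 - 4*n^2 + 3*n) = (n^2 - 2*n - 8)/(n*(n - 3))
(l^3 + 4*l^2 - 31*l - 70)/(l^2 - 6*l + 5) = (l^2 + 9*l + 14)/(l - 1)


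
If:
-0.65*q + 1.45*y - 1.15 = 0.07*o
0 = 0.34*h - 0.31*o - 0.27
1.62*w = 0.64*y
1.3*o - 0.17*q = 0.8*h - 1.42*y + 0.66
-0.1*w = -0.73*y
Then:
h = 2.33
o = 1.69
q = -1.95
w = 0.00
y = 0.00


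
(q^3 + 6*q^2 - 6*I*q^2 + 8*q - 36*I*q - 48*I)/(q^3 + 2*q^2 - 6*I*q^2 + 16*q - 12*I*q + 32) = (q^2 + q*(4 - 6*I) - 24*I)/(q^2 - 6*I*q + 16)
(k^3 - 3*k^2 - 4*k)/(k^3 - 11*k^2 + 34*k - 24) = k*(k + 1)/(k^2 - 7*k + 6)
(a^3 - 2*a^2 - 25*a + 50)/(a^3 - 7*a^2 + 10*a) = (a + 5)/a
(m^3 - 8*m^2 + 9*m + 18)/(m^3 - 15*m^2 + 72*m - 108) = (m + 1)/(m - 6)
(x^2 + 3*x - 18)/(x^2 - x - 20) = (-x^2 - 3*x + 18)/(-x^2 + x + 20)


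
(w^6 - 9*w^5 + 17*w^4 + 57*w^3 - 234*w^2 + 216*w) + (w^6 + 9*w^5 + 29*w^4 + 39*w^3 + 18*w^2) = 2*w^6 + 46*w^4 + 96*w^3 - 216*w^2 + 216*w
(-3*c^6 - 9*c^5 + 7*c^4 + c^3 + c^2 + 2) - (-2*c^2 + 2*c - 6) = -3*c^6 - 9*c^5 + 7*c^4 + c^3 + 3*c^2 - 2*c + 8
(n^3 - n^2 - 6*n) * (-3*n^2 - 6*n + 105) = -3*n^5 - 3*n^4 + 129*n^3 - 69*n^2 - 630*n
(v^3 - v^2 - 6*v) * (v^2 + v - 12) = v^5 - 19*v^3 + 6*v^2 + 72*v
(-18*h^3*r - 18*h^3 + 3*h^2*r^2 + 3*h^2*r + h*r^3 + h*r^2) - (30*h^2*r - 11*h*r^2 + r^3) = -18*h^3*r - 18*h^3 + 3*h^2*r^2 - 27*h^2*r + h*r^3 + 12*h*r^2 - r^3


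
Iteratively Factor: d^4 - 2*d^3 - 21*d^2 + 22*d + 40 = (d + 4)*(d^3 - 6*d^2 + 3*d + 10) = (d - 2)*(d + 4)*(d^2 - 4*d - 5) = (d - 5)*(d - 2)*(d + 4)*(d + 1)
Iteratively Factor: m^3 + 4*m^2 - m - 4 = (m + 4)*(m^2 - 1) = (m + 1)*(m + 4)*(m - 1)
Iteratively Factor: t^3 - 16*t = (t)*(t^2 - 16) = t*(t - 4)*(t + 4)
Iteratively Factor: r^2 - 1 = (r + 1)*(r - 1)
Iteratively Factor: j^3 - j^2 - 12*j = (j)*(j^2 - j - 12) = j*(j - 4)*(j + 3)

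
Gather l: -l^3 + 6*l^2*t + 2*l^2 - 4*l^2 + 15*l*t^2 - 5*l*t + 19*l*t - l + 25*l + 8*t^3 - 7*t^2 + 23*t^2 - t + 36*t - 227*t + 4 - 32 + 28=-l^3 + l^2*(6*t - 2) + l*(15*t^2 + 14*t + 24) + 8*t^3 + 16*t^2 - 192*t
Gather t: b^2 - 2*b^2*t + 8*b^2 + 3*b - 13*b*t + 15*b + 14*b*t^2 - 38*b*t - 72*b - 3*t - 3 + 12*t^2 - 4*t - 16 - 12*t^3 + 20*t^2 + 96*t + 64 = 9*b^2 - 54*b - 12*t^3 + t^2*(14*b + 32) + t*(-2*b^2 - 51*b + 89) + 45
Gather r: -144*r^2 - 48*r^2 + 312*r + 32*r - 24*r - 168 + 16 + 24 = -192*r^2 + 320*r - 128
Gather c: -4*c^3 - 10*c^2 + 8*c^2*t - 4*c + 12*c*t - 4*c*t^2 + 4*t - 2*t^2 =-4*c^3 + c^2*(8*t - 10) + c*(-4*t^2 + 12*t - 4) - 2*t^2 + 4*t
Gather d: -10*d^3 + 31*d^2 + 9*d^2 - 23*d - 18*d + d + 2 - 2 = -10*d^3 + 40*d^2 - 40*d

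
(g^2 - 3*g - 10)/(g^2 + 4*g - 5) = (g^2 - 3*g - 10)/(g^2 + 4*g - 5)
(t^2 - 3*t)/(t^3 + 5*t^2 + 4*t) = (t - 3)/(t^2 + 5*t + 4)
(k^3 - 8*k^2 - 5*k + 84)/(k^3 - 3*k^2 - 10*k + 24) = (k - 7)/(k - 2)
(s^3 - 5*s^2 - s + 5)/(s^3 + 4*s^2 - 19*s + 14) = (s^2 - 4*s - 5)/(s^2 + 5*s - 14)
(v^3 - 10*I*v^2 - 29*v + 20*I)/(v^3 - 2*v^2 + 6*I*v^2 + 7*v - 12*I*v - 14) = (v^2 - 9*I*v - 20)/(v^2 + v*(-2 + 7*I) - 14*I)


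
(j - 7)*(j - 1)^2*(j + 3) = j^4 - 6*j^3 - 12*j^2 + 38*j - 21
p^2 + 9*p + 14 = (p + 2)*(p + 7)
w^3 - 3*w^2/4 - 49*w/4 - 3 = (w - 4)*(w + 1/4)*(w + 3)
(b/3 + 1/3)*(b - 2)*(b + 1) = b^3/3 - b - 2/3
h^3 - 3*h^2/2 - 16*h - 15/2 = (h - 5)*(h + 1/2)*(h + 3)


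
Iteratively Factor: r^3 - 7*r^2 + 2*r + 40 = (r - 4)*(r^2 - 3*r - 10) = (r - 4)*(r + 2)*(r - 5)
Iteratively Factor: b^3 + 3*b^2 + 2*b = (b)*(b^2 + 3*b + 2) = b*(b + 1)*(b + 2)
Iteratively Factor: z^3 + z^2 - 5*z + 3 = (z - 1)*(z^2 + 2*z - 3) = (z - 1)^2*(z + 3)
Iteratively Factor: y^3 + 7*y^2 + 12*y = (y)*(y^2 + 7*y + 12) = y*(y + 3)*(y + 4)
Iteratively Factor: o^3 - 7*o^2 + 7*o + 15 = (o - 5)*(o^2 - 2*o - 3) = (o - 5)*(o - 3)*(o + 1)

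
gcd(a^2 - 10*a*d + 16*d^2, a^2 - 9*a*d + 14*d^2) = a - 2*d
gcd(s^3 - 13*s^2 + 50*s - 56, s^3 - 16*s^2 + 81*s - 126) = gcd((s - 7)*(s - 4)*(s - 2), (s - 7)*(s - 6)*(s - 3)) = s - 7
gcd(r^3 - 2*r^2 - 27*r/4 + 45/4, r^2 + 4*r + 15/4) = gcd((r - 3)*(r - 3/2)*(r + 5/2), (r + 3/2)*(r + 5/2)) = r + 5/2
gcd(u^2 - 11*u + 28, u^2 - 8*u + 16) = u - 4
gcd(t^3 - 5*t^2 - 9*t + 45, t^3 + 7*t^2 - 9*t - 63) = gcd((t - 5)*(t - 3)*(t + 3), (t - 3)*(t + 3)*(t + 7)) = t^2 - 9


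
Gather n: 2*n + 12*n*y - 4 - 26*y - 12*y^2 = n*(12*y + 2) - 12*y^2 - 26*y - 4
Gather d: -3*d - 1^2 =-3*d - 1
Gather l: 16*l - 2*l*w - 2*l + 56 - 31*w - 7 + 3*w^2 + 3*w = l*(14 - 2*w) + 3*w^2 - 28*w + 49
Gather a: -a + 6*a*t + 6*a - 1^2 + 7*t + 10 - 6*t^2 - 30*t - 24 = a*(6*t + 5) - 6*t^2 - 23*t - 15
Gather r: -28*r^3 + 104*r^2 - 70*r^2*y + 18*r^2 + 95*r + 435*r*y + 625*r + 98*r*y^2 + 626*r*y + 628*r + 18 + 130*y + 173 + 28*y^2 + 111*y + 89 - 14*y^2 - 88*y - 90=-28*r^3 + r^2*(122 - 70*y) + r*(98*y^2 + 1061*y + 1348) + 14*y^2 + 153*y + 190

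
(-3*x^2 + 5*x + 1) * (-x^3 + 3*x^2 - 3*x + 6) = 3*x^5 - 14*x^4 + 23*x^3 - 30*x^2 + 27*x + 6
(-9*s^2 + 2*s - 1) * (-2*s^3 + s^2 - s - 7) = 18*s^5 - 13*s^4 + 13*s^3 + 60*s^2 - 13*s + 7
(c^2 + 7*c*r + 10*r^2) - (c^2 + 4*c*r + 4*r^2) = 3*c*r + 6*r^2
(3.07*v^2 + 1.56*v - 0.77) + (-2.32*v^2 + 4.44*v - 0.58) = 0.75*v^2 + 6.0*v - 1.35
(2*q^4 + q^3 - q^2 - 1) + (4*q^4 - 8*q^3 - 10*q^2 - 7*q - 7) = 6*q^4 - 7*q^3 - 11*q^2 - 7*q - 8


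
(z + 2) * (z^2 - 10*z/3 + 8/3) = z^3 - 4*z^2/3 - 4*z + 16/3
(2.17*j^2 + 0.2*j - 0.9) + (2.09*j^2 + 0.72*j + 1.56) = 4.26*j^2 + 0.92*j + 0.66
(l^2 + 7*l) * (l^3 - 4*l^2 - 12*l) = l^5 + 3*l^4 - 40*l^3 - 84*l^2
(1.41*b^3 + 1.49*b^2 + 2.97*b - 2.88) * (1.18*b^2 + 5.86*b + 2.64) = 1.6638*b^5 + 10.0208*b^4 + 15.9584*b^3 + 17.9394*b^2 - 9.036*b - 7.6032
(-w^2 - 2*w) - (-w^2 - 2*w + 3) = -3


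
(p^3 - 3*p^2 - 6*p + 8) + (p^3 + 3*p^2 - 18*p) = 2*p^3 - 24*p + 8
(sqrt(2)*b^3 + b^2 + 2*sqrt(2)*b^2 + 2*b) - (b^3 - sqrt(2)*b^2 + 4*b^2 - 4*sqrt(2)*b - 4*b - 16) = -b^3 + sqrt(2)*b^3 - 3*b^2 + 3*sqrt(2)*b^2 + 4*sqrt(2)*b + 6*b + 16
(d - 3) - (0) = d - 3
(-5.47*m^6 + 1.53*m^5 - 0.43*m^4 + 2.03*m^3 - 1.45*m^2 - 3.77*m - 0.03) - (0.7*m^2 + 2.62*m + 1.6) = -5.47*m^6 + 1.53*m^5 - 0.43*m^4 + 2.03*m^3 - 2.15*m^2 - 6.39*m - 1.63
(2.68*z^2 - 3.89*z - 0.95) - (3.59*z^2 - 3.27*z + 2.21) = -0.91*z^2 - 0.62*z - 3.16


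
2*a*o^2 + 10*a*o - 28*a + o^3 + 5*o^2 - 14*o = (2*a + o)*(o - 2)*(o + 7)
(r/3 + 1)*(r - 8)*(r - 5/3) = r^3/3 - 20*r^2/9 - 47*r/9 + 40/3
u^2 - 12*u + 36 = (u - 6)^2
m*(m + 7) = m^2 + 7*m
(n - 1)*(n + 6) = n^2 + 5*n - 6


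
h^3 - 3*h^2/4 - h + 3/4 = (h - 1)*(h - 3/4)*(h + 1)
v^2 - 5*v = v*(v - 5)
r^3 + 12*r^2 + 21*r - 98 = (r - 2)*(r + 7)^2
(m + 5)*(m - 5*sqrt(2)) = m^2 - 5*sqrt(2)*m + 5*m - 25*sqrt(2)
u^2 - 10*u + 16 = (u - 8)*(u - 2)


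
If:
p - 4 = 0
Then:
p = 4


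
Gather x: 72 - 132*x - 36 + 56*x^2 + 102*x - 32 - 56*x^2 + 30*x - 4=0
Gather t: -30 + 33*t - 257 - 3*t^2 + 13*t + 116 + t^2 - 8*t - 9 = -2*t^2 + 38*t - 180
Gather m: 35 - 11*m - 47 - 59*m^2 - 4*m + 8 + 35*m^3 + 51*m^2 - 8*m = 35*m^3 - 8*m^2 - 23*m - 4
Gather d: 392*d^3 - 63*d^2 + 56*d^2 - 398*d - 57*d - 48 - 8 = 392*d^3 - 7*d^2 - 455*d - 56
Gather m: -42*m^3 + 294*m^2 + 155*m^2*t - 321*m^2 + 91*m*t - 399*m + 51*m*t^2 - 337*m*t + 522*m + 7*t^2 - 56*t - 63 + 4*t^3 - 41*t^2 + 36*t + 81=-42*m^3 + m^2*(155*t - 27) + m*(51*t^2 - 246*t + 123) + 4*t^3 - 34*t^2 - 20*t + 18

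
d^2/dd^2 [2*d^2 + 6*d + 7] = 4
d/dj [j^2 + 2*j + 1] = 2*j + 2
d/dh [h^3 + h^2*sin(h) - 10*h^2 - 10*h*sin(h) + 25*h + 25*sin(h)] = h^2*cos(h) + 3*h^2 + 2*h*sin(h) - 10*h*cos(h) - 20*h - 10*sin(h) + 25*cos(h) + 25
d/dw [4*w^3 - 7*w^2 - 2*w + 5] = 12*w^2 - 14*w - 2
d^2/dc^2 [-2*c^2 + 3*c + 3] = -4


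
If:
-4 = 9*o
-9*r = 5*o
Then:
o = -4/9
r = 20/81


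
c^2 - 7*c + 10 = (c - 5)*(c - 2)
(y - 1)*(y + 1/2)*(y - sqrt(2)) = y^3 - sqrt(2)*y^2 - y^2/2 - y/2 + sqrt(2)*y/2 + sqrt(2)/2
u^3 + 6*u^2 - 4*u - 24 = (u - 2)*(u + 2)*(u + 6)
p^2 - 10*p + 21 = (p - 7)*(p - 3)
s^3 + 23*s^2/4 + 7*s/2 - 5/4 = (s - 1/4)*(s + 1)*(s + 5)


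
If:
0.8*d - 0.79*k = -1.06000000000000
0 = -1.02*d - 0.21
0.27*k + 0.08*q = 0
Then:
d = -0.21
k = 1.13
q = -3.82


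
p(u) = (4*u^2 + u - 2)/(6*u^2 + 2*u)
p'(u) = (-12*u - 2)*(4*u^2 + u - 2)/(6*u^2 + 2*u)^2 + (8*u + 1)/(6*u^2 + 2*u)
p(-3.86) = 0.66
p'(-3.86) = -0.01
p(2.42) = 0.60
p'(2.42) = 0.05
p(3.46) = 0.63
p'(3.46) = 0.02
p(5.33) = 0.65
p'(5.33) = 0.01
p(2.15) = 0.58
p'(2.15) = 0.06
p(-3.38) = 0.65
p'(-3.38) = -0.01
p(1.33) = 0.48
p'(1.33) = 0.22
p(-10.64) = 0.67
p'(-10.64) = -0.00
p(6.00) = 0.65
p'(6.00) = 0.00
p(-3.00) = 0.65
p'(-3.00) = -0.02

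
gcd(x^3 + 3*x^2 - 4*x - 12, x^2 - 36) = 1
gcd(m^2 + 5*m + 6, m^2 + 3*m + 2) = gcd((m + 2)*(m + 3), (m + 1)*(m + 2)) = m + 2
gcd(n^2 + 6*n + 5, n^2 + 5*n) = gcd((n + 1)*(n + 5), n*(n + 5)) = n + 5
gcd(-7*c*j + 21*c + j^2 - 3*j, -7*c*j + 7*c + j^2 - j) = 7*c - j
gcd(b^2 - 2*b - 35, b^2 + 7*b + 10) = b + 5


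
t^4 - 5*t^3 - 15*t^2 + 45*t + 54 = (t - 6)*(t - 3)*(t + 1)*(t + 3)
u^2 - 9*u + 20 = (u - 5)*(u - 4)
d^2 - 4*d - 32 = (d - 8)*(d + 4)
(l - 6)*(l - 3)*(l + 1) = l^3 - 8*l^2 + 9*l + 18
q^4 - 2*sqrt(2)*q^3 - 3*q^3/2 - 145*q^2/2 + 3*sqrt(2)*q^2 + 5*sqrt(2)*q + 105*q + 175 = (q - 5/2)*(q + 1)*(q - 7*sqrt(2))*(q + 5*sqrt(2))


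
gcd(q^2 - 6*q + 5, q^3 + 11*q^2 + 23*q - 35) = q - 1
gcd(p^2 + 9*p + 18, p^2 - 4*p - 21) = p + 3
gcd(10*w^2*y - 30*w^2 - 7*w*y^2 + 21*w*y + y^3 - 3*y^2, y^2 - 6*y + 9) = y - 3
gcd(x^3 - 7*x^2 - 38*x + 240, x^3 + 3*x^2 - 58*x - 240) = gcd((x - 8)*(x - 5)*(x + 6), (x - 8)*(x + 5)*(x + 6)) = x^2 - 2*x - 48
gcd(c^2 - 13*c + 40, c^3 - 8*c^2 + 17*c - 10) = c - 5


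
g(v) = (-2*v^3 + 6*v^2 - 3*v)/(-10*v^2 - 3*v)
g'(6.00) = 0.19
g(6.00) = 0.62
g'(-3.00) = 0.13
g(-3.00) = -1.44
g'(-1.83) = -0.01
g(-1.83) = -1.35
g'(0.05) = -3.87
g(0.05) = 0.77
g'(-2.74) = 0.12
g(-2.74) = -1.41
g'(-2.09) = 0.04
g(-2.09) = -1.36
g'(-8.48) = 0.19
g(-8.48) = -2.42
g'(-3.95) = 0.16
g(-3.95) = -1.59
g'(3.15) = 0.16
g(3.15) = 0.11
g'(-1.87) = -0.00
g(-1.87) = -1.35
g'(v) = (20*v + 3)*(-2*v^3 + 6*v^2 - 3*v)/(-10*v^2 - 3*v)^2 + (-6*v^2 + 12*v - 3)/(-10*v^2 - 3*v) = 4*(5*v^2 + 3*v - 12)/(100*v^2 + 60*v + 9)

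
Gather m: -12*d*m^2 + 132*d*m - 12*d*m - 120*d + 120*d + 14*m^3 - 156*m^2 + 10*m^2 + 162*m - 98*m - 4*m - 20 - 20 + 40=14*m^3 + m^2*(-12*d - 146) + m*(120*d + 60)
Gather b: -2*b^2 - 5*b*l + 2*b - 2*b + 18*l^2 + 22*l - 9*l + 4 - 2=-2*b^2 - 5*b*l + 18*l^2 + 13*l + 2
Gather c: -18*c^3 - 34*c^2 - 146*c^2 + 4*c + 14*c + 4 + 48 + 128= -18*c^3 - 180*c^2 + 18*c + 180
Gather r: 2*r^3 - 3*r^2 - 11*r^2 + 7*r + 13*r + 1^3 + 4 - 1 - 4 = 2*r^3 - 14*r^2 + 20*r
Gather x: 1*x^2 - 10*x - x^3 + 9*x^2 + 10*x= -x^3 + 10*x^2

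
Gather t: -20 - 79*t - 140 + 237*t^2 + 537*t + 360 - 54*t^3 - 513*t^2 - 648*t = -54*t^3 - 276*t^2 - 190*t + 200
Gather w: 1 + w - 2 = w - 1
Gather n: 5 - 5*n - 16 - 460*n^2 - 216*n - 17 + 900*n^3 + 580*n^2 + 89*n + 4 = 900*n^3 + 120*n^2 - 132*n - 24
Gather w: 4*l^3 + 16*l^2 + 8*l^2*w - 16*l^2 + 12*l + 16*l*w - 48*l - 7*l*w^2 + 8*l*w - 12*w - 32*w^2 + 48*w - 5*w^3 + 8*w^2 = 4*l^3 - 36*l - 5*w^3 + w^2*(-7*l - 24) + w*(8*l^2 + 24*l + 36)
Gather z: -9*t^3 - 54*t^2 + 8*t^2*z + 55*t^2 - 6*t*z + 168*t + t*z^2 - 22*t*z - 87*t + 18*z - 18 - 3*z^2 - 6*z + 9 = -9*t^3 + t^2 + 81*t + z^2*(t - 3) + z*(8*t^2 - 28*t + 12) - 9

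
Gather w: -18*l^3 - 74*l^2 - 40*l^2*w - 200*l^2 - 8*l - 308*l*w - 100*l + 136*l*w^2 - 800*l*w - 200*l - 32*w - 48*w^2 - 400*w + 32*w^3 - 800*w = -18*l^3 - 274*l^2 - 308*l + 32*w^3 + w^2*(136*l - 48) + w*(-40*l^2 - 1108*l - 1232)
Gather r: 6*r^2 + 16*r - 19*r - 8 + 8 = 6*r^2 - 3*r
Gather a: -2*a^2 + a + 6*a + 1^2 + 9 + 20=-2*a^2 + 7*a + 30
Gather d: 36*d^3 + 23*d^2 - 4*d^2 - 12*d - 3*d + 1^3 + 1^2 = 36*d^3 + 19*d^2 - 15*d + 2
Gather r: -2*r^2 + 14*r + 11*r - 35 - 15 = -2*r^2 + 25*r - 50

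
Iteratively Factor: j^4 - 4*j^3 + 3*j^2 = (j)*(j^3 - 4*j^2 + 3*j) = j*(j - 1)*(j^2 - 3*j) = j*(j - 3)*(j - 1)*(j)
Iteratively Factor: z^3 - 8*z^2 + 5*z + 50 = (z - 5)*(z^2 - 3*z - 10) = (z - 5)^2*(z + 2)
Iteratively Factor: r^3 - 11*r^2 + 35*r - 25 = (r - 1)*(r^2 - 10*r + 25) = (r - 5)*(r - 1)*(r - 5)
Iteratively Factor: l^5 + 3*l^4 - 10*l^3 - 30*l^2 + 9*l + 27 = (l - 3)*(l^4 + 6*l^3 + 8*l^2 - 6*l - 9) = (l - 3)*(l - 1)*(l^3 + 7*l^2 + 15*l + 9) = (l - 3)*(l - 1)*(l + 3)*(l^2 + 4*l + 3) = (l - 3)*(l - 1)*(l + 3)^2*(l + 1)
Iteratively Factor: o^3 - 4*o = (o + 2)*(o^2 - 2*o) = o*(o + 2)*(o - 2)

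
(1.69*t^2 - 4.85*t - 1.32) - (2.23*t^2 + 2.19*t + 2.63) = -0.54*t^2 - 7.04*t - 3.95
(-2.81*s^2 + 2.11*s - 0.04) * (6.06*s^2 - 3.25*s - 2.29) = -17.0286*s^4 + 21.9191*s^3 - 0.665*s^2 - 4.7019*s + 0.0916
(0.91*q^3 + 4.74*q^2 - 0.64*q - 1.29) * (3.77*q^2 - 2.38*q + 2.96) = 3.4307*q^5 + 15.704*q^4 - 11.0004*q^3 + 10.6903*q^2 + 1.1758*q - 3.8184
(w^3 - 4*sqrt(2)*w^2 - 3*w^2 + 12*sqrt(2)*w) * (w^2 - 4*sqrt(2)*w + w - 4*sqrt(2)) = w^5 - 8*sqrt(2)*w^4 - 2*w^4 + 16*sqrt(2)*w^3 + 29*w^3 - 64*w^2 + 24*sqrt(2)*w^2 - 96*w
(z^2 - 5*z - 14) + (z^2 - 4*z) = 2*z^2 - 9*z - 14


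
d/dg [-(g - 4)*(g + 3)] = 1 - 2*g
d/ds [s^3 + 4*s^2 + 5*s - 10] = 3*s^2 + 8*s + 5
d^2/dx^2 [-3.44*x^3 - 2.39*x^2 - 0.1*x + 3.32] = -20.64*x - 4.78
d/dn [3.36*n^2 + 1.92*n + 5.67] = 6.72*n + 1.92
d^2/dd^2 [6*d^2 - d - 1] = 12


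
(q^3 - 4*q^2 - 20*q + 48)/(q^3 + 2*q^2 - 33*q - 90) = (q^2 + 2*q - 8)/(q^2 + 8*q + 15)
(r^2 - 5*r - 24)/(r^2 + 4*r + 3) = (r - 8)/(r + 1)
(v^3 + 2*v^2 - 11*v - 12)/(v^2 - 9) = (v^2 + 5*v + 4)/(v + 3)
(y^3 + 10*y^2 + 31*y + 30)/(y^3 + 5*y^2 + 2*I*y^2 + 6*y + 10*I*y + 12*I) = (y + 5)/(y + 2*I)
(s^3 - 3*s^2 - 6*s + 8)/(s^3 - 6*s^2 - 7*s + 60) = (s^2 + s - 2)/(s^2 - 2*s - 15)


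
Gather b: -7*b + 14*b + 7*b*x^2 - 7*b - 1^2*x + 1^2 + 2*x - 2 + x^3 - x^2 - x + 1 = 7*b*x^2 + x^3 - x^2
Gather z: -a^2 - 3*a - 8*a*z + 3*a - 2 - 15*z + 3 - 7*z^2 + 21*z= -a^2 - 7*z^2 + z*(6 - 8*a) + 1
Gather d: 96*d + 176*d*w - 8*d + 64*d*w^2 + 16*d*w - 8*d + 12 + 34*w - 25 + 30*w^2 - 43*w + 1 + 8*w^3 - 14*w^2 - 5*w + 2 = d*(64*w^2 + 192*w + 80) + 8*w^3 + 16*w^2 - 14*w - 10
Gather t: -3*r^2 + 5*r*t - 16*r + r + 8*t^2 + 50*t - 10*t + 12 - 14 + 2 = -3*r^2 - 15*r + 8*t^2 + t*(5*r + 40)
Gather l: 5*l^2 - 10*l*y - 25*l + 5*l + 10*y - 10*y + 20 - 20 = 5*l^2 + l*(-10*y - 20)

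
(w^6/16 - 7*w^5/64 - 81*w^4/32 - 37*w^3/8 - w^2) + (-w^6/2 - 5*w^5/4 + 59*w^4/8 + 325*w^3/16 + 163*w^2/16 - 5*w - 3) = -7*w^6/16 - 87*w^5/64 + 155*w^4/32 + 251*w^3/16 + 147*w^2/16 - 5*w - 3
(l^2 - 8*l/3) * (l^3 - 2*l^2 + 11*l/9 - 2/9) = l^5 - 14*l^4/3 + 59*l^3/9 - 94*l^2/27 + 16*l/27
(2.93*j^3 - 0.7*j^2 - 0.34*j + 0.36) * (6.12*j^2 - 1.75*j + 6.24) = 17.9316*j^5 - 9.4115*j^4 + 17.4274*j^3 - 1.5698*j^2 - 2.7516*j + 2.2464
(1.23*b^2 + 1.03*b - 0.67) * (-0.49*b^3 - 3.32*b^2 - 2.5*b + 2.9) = -0.6027*b^5 - 4.5883*b^4 - 6.1663*b^3 + 3.2164*b^2 + 4.662*b - 1.943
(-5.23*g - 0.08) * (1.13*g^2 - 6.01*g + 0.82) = -5.9099*g^3 + 31.3419*g^2 - 3.8078*g - 0.0656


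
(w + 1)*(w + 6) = w^2 + 7*w + 6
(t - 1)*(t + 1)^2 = t^3 + t^2 - t - 1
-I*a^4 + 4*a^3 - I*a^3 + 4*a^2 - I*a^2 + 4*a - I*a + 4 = (a - I)*(a + I)*(a + 4*I)*(-I*a - I)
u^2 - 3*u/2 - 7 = (u - 7/2)*(u + 2)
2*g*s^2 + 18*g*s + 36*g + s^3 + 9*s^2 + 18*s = (2*g + s)*(s + 3)*(s + 6)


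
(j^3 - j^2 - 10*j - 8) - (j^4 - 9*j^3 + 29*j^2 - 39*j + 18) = -j^4 + 10*j^3 - 30*j^2 + 29*j - 26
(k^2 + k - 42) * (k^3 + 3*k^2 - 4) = k^5 + 4*k^4 - 39*k^3 - 130*k^2 - 4*k + 168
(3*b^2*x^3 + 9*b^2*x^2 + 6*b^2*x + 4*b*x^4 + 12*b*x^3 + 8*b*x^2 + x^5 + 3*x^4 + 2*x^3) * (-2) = -6*b^2*x^3 - 18*b^2*x^2 - 12*b^2*x - 8*b*x^4 - 24*b*x^3 - 16*b*x^2 - 2*x^5 - 6*x^4 - 4*x^3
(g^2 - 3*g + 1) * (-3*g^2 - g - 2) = -3*g^4 + 8*g^3 - 2*g^2 + 5*g - 2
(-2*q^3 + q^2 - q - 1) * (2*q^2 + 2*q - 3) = -4*q^5 - 2*q^4 + 6*q^3 - 7*q^2 + q + 3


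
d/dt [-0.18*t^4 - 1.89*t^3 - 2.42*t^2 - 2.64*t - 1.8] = -0.72*t^3 - 5.67*t^2 - 4.84*t - 2.64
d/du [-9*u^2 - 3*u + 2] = -18*u - 3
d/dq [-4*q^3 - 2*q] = -12*q^2 - 2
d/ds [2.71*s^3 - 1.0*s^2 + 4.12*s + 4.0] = 8.13*s^2 - 2.0*s + 4.12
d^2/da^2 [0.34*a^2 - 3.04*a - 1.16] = 0.680000000000000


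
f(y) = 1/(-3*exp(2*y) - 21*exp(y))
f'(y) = (6*exp(2*y) + 21*exp(y))/(-3*exp(2*y) - 21*exp(y))^2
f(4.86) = -0.00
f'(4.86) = 0.00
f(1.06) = -0.01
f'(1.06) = 0.02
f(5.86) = -0.00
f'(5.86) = 0.00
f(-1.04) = -0.13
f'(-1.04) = 0.13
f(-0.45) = -0.07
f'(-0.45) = 0.07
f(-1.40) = -0.19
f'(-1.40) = 0.19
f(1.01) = -0.01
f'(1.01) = 0.02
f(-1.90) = -0.31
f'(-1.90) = 0.32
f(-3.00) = -0.95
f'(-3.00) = 0.96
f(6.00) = 0.00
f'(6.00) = 0.00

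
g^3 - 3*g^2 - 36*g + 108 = (g - 6)*(g - 3)*(g + 6)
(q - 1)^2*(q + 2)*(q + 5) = q^4 + 5*q^3 - 3*q^2 - 13*q + 10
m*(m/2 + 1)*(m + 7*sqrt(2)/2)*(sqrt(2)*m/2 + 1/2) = sqrt(2)*m^4/4 + sqrt(2)*m^3/2 + 2*m^3 + 7*sqrt(2)*m^2/8 + 4*m^2 + 7*sqrt(2)*m/4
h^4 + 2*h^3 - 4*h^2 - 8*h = h*(h - 2)*(h + 2)^2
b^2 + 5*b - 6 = (b - 1)*(b + 6)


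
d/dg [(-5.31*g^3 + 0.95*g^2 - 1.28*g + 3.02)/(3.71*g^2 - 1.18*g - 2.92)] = (-19.7001*g^4 + 12.5316*g^3 + 50.1434*g^2 - 27.9564*g + 7.3012)/(13.7641*g^4 - 8.7556*g^3 - 20.274*g^2 + 6.8912*g + 8.5264)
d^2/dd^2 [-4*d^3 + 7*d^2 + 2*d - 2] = 14 - 24*d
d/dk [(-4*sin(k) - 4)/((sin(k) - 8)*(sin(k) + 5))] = 4*(sin(k)^2 + 2*sin(k) + 37)*cos(k)/((sin(k) - 8)^2*(sin(k) + 5)^2)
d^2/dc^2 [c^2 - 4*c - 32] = 2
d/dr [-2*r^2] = -4*r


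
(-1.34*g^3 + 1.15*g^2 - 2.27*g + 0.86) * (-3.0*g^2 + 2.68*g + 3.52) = 4.02*g^5 - 7.0412*g^4 + 5.1752*g^3 - 4.6156*g^2 - 5.6856*g + 3.0272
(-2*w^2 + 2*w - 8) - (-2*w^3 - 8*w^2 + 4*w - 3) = 2*w^3 + 6*w^2 - 2*w - 5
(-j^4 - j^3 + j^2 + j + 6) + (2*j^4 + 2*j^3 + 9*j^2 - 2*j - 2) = j^4 + j^3 + 10*j^2 - j + 4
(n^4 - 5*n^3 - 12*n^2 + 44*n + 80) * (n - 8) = n^5 - 13*n^4 + 28*n^3 + 140*n^2 - 272*n - 640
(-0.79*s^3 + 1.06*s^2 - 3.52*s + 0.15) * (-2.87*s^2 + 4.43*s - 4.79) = 2.2673*s^5 - 6.5419*s^4 + 18.5823*s^3 - 21.1015*s^2 + 17.5253*s - 0.7185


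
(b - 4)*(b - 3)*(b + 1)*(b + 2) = b^4 - 4*b^3 - 7*b^2 + 22*b + 24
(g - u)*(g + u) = g^2 - u^2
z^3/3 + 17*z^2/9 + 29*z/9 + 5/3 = (z/3 + 1)*(z + 1)*(z + 5/3)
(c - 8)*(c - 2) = c^2 - 10*c + 16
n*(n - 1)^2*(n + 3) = n^4 + n^3 - 5*n^2 + 3*n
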